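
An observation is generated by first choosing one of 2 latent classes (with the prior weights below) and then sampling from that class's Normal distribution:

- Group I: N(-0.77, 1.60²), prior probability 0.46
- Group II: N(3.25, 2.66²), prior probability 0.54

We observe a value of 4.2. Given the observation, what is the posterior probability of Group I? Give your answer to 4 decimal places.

Posterior ∝ prior × likelihood, so P(k | x) ∝ π_k f_k(x); normalise over all components.
Normal densities:
  p_I = (1/(1.60·√(2π)))·exp(−(4.2−-0.77)²/(2·1.60²)) = 0.249339·exp(-4.82439) = 0.00200254
  p_II = (1/(2.66·√(2π)))·exp(−(4.2−3.25)²/(2·2.66²)) = 0.149978·exp(-0.06378) = 0.140712
Unnormalised posteriors:
  π_I·p_I = 0.46 × 0.00200254 = 0.00092117
  π_II·p_II = 0.54 × 0.140712 = 0.0759845
Sum: 0.00092117 + 0.0759845 = 0.0769056
P(Group I | the observation) = 0.00092117 / 0.0769056 ≈ 0.0120

0.0120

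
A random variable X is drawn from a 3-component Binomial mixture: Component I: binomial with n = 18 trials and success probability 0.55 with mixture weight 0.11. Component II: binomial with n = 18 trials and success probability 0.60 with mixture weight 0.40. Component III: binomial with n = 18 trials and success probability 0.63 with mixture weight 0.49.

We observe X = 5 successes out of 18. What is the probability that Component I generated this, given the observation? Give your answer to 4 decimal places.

0.3443

Apply Bayes' rule: the posterior for each component is proportional to its prior times its likelihood at x.
Evaluate each component's likelihood at the observed value:
  p_I = C(18,5)·0.55^5·0.45^13 = 8568·0.0503284·3.10286e-05 = 0.01338
  p_II = C(18,5)·0.60^5·0.40^13 = 8568·0.07776·6.71089e-06 = 0.00447111
  p_III = C(18,5)·0.63^5·0.37^13 = 8568·0.0992437·2.43569e-06 = 0.00207112
Prior × likelihood for each component:
  π_I·p_I = 0.11 × 0.01338 = 0.0014718
  π_II·p_II = 0.40 × 0.00447111 = 0.00178844
  π_III·p_III = 0.49 × 0.00207112 = 0.00101485
Marginal: 0.0014718 + 0.00178844 + 0.00101485 = 0.00427509
P(Component I | the observation) ≈ 0.3443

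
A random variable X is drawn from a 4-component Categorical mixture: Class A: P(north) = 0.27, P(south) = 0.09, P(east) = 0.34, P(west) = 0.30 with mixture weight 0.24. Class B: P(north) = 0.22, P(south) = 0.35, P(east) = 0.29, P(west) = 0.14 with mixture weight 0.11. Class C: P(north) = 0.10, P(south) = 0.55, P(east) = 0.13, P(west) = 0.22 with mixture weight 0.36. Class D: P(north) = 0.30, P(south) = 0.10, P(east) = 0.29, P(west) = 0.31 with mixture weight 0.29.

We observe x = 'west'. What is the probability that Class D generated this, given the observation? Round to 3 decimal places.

By Bayes' theorem, P(k | x) = w_k f_k(x) / Σ_j w_j f_j(x).
Categorical probabilities:
  p_A = 0.3
  p_B = 0.14
  p_C = 0.22
  p_D = 0.31
Weight by the priors:
  w_A·p_A = 0.24 × 0.3 = 0.072
  w_B·p_B = 0.11 × 0.14 = 0.0154
  w_C·p_C = 0.36 × 0.22 = 0.0792
  w_D·p_D = 0.29 × 0.31 = 0.0899
Denominator: 0.072 + 0.0154 + 0.0792 + 0.0899 = 0.2565
So the posterior for Class D is 0.0899 / 0.2565 ≈ 0.350.

0.350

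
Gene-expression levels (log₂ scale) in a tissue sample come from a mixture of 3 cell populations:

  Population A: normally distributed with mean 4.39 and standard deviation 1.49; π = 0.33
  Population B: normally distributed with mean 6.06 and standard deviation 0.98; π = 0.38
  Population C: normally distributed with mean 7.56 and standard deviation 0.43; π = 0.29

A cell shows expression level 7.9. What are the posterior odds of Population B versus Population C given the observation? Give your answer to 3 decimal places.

0.135

Only the two components matter; the odds are (π_i f_i(x)) / (π_j f_j(x)).
Component likelihoods at x = 7.9:
  f_A = (1/(1.49·√(2π)))·exp(−(7.9−4.39)²/(2·1.49²)) = 0.267746·exp(-2.77467) = 0.0166993
  f_B = (1/(0.98·√(2π)))·exp(−(7.9−6.06)²/(2·0.98²)) = 0.407084·exp(-1.76260) = 0.0698549
  f_C = (1/(0.43·√(2π)))·exp(−(7.9−7.56)²/(2·0.43²)) = 0.927773·exp(-0.31260) = 0.678704
Posterior odds = (π_B·f_B) / (π_C·f_C) = (0.38·0.0698549) / (0.29·0.678704) = 0.0265449 / 0.196824 ≈ 0.135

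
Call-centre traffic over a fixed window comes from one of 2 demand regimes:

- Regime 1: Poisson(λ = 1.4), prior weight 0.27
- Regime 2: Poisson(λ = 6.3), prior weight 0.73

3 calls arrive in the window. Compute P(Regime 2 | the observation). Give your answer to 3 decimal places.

0.647

Posterior ∝ prior × likelihood, so P(k | x) ∝ w_k f_k(x); normalise over all components.
Evaluate each component's likelihood at the observed value:
  p_1 = e^(−1.4)·1.4^3/3! = 0.112777
  p_2 = e^(−6.3)·6.3^3/3! = 0.0765271
Multiply by the mixture weights:
  w_1·p_1 = 0.27 × 0.112777 = 0.0304498
  w_2·p_2 = 0.73 × 0.0765271 = 0.0558648
Sum: 0.0304498 + 0.0558648 = 0.0863146
P(Regime 2 | x) ≈ 0.647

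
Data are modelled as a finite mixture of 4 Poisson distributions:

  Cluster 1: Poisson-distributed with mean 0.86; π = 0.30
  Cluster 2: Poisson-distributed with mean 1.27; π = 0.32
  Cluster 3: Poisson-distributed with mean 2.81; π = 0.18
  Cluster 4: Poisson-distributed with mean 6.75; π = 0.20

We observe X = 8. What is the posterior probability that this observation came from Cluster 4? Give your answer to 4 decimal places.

P(component k | x) = π_k·f_k(x) / marginal(x), where marginal(x) = Σ_j π_j·f_j(x).
Component likelihoods at x = 8:
  f_1 = e^(−0.86)·0.86^8/8! = 3.14032e-06
  f_2 = e^(−1.27)·1.27^8/8! = 4.71363e-05
  f_3 = e^(−2.81)·2.81^8/8! = 0.00580447
  f_4 = e^(−6.75)·6.75^8/8! = 0.125147
Multiply by the mixture weights:
  π_1·f_1 = 0.30 × 3.14032e-06 = 9.42096e-07
  π_2·f_2 = 0.32 × 4.71363e-05 = 1.50836e-05
  π_3·f_3 = 0.18 × 0.00580447 = 0.0010448
  π_4·f_4 = 0.20 × 0.125147 = 0.0250295
Evidence: 9.42096e-07 + 1.50836e-05 + 0.0010448 + 0.0250295 = 0.0260903
P(Cluster 4 | x) ≈ 0.9593

0.9593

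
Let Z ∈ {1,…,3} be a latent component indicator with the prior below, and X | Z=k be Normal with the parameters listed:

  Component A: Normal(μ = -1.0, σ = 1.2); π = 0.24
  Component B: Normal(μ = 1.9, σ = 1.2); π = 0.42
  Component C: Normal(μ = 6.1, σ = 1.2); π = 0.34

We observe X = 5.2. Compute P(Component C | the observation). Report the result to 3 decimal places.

Posterior ∝ prior × likelihood, so P(k | x) ∝ P(Z=k) f_k(x); normalise over all components.
Evaluate each component's likelihood at the observed value:
  f_A = (1/(1.2·√(2π)))·exp(−(5.2−-1.0)²/(2·1.2²)) = 0.332452·exp(-13.34722) = 5.31011e-07
  f_B = (1/(1.2·√(2π)))·exp(−(5.2−1.9)²/(2·1.2²)) = 0.332452·exp(-3.78125) = 0.00757797
  f_C = (1/(1.2·√(2π)))·exp(−(5.2−6.1)²/(2·1.2²)) = 0.332452·exp(-0.28125) = 0.250948
Multiply by the mixture weights:
  P(Z=A)·f_A = 0.24 × 5.31011e-07 = 1.27443e-07
  P(Z=B)·f_B = 0.42 × 0.00757797 = 0.00318275
  P(Z=C)·f_C = 0.34 × 0.250948 = 0.0853223
Evidence: 1.27443e-07 + 0.00318275 + 0.0853223 = 0.0885051
P(Component C | x) = 0.0853223 / 0.0885051 ≈ 0.964

0.964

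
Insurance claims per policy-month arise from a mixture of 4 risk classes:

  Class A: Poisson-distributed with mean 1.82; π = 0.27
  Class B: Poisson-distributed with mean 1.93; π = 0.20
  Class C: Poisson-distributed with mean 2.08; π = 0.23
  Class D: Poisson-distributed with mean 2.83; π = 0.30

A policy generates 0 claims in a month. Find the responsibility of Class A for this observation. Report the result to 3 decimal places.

0.367

Apply Bayes' rule: the posterior for each component is proportional to its prior times its likelihood at x.
Evaluate each component's likelihood at the observed value:
  p_A = e^(−1.82)·1.82^0/0! = 0.162026
  p_B = e^(−1.93)·1.93^0/0! = 0.145148
  p_C = e^(−2.08)·2.08^0/0! = 0.12493
  p_D = e^(−2.83)·2.83^0/0! = 0.0590129
Unnormalised posteriors:
  π_A·p_A = 0.27 × 0.162026 = 0.043747
  π_B·p_B = 0.20 × 0.145148 = 0.0290296
  π_C·p_C = 0.23 × 0.12493 = 0.0287339
  π_D·p_D = 0.30 × 0.0590129 = 0.0177039
Denominator: 0.043747 + 0.0290296 + 0.0287339 + 0.0177039 = 0.119214
So the posterior for Class A is 0.043747 / 0.119214 ≈ 0.367.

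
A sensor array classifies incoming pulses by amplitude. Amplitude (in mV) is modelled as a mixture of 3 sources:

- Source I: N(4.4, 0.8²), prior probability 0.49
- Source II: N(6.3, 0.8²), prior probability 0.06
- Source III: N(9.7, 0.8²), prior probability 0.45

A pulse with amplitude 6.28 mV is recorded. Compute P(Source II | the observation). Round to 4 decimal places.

P(component k | x) = P(Z=k)·f_k(x) / marginal(x), where marginal(x) = Σ_j P(Z=j)·f_j(x).
Component likelihoods at x = 6.28 mV:
  p_I = 0.0315228
  p_II = 0.498522
  p_III = 5.3619e-05
Prior × likelihood for each component:
  P(Z=I)·p_I = 0.49 × 0.0315228 = 0.0154462
  P(Z=II)·p_II = 0.06 × 0.498522 = 0.0299113
  P(Z=III)·p_III = 0.45 × 5.3619e-05 = 2.41285e-05
Normaliser: 0.0154462 + 0.0299113 + 2.41285e-05 = 0.0453816
Responsibility of Source II: 0.0299113 / 0.0453816 ≈ 0.6591

0.6591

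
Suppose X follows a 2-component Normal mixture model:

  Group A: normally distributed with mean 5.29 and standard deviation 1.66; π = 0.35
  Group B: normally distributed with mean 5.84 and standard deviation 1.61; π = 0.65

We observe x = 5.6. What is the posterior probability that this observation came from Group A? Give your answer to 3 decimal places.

Apply Bayes' rule: the posterior for each component is proportional to its prior times its likelihood at x.
Normal densities:
  f_A = (1/(1.66·√(2π)))·exp(−(5.6−5.29)²/(2·1.66²)) = 0.240327·exp(-0.01744) = 0.236172
  f_B = (1/(1.61·√(2π)))·exp(−(5.6−5.84)²/(2·1.61²)) = 0.247790·exp(-0.01111) = 0.245052
Unnormalised posteriors:
  P(Z=A)·f_A = 0.35 × 0.236172 = 0.0826603
  P(Z=B)·f_B = 0.65 × 0.245052 = 0.159284
Marginal: 0.0826603 + 0.159284 = 0.241944
Responsibility of Group A: 0.0826603 / 0.241944 ≈ 0.342

0.342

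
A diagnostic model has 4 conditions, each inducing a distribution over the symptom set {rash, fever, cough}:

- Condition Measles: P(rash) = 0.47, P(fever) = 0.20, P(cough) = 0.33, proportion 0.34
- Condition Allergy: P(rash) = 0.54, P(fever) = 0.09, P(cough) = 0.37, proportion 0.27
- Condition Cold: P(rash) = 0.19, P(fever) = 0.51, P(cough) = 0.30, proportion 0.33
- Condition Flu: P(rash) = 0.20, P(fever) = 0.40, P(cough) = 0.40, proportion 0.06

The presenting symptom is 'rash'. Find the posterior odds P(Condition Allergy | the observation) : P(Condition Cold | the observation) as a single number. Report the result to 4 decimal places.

Only the two components matter; the odds are (π_i f_i(x)) / (π_j f_j(x)).
Evaluate each component's likelihood at the observed value:
  f_Measles = P(rash | comp) = 0.47
  f_Allergy = P(rash | comp) = 0.54
  f_Cold = P(rash | comp) = 0.19
  f_Flu = P(rash | comp) = 0.20
0.1458 / 0.0627 ≈ 2.3254

2.3254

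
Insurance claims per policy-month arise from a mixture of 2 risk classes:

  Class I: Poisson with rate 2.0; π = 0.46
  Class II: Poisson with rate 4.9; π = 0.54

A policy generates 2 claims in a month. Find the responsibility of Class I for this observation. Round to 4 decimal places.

Apply Bayes' rule: the posterior for each component is proportional to its prior times its likelihood at x.
Component likelihoods at x = 2 claims:
  f_I = 0.270671
  f_II = 0.0893962
Unnormalised posteriors:
  π_I·f_I = 0.46 × 0.270671 = 0.124508
  π_II·f_II = 0.54 × 0.0893962 = 0.048274
Sum: 0.124508 + 0.048274 = 0.172782
P(Class I | x) ≈ 0.7206

0.7206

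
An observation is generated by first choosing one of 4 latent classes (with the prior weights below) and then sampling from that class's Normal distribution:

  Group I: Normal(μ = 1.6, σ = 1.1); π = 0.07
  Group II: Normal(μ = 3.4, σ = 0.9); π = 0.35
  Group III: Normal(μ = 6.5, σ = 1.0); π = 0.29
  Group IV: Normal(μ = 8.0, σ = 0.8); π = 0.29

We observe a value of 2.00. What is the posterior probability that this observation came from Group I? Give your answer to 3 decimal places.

0.339

The responsibility of component k is π_k f_k(x) divided by Σ_j π_j f_j(x).
Normal densities:
  f_I = 0.339472
  f_II = 0.132198
  f_III = 1.59837e-05
  f_IV = 3.0429e-13
Prior × likelihood for each component:
  π_I·f_I = 0.07 × 0.339472 = 0.023763
  π_II·f_II = 0.35 × 0.132198 = 0.0462693
  π_III·f_III = 0.29 × 1.59837e-05 = 4.63528e-06
  π_IV·f_IV = 0.29 × 3.0429e-13 = 8.82441e-14
Sum: 0.023763 + 0.0462693 + 4.63528e-06 + 8.82441e-14 = 0.070037
Responsibility of Group I: 0.023763 / 0.070037 ≈ 0.339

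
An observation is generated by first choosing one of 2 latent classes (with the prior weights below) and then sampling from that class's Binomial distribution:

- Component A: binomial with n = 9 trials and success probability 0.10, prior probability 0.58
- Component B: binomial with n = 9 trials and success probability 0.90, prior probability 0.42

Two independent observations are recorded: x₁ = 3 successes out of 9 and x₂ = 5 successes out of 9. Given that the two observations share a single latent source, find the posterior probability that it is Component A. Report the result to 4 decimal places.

0.9911

P(component k | x) = P(Z=k)·f_k(x) / marginal(x), where marginal(x) = Σ_j P(Z=j)·f_j(x).
Since both observations come from the same component, the likelihood for component k is f_k(x₁)·f_k(x₂).
  f_A = [0.044641] × [0.000826686] = 3.69041e-05
  f_B = [6.1236e-05] × [0.00744017] = 4.55606e-07
Multiply by the mixture weights:
  P(Z=A)·f_A = 0.58 × 3.69041e-05 = 2.14044e-05
  P(Z=B)·f_B = 0.42 × 4.55606e-07 = 1.91355e-07
Denominator: 2.14044e-05 + 1.91355e-07 = 2.15957e-05
Responsibility of Component A: 2.14044e-05 / 2.15957e-05 ≈ 0.9911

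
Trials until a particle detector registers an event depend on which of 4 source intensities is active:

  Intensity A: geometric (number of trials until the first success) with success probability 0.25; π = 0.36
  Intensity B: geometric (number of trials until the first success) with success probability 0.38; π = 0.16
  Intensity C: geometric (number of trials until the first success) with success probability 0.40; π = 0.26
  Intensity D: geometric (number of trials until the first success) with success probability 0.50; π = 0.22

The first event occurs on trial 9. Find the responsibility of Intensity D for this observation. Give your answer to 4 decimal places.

0.0343

Apply Bayes' rule: the posterior for each component is proportional to its prior times its likelihood at x.
Component likelihoods at x = 9:
  L_A = 0.0250282
  L_B = 0.00829692
  L_C = 0.00671846
  L_D = 0.00195312
Unnormalised posteriors:
  π_A·L_A = 0.36 × 0.0250282 = 0.00901016
  π_B·L_B = 0.16 × 0.00829692 = 0.00132751
  π_C·L_C = 0.26 × 0.00671846 = 0.0017468
  π_D·L_D = 0.22 × 0.00195312 = 0.000429688
Sum: 0.00901016 + 0.00132751 + 0.0017468 + 0.000429688 = 0.0125142
So the posterior for Intensity D is 0.000429688 / 0.0125142 ≈ 0.0343.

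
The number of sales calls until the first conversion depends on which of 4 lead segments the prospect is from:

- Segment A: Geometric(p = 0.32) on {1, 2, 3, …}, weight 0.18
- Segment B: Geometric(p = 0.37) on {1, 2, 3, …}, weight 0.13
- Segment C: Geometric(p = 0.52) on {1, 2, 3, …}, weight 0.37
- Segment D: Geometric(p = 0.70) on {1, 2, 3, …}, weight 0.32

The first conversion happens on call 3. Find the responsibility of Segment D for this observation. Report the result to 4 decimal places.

Apply Bayes' rule: the posterior for each component is proportional to its prior times its likelihood at x.
Component likelihoods at x = 3:
  f_A = 0.32·(1−0.32)^2 = 0.32·0.4624 = 0.147968
  f_B = 0.37·(1−0.37)^2 = 0.37·0.3969 = 0.146853
  f_C = 0.52·(1−0.52)^2 = 0.52·0.2304 = 0.119808
  f_D = 0.70·(1−0.70)^2 = 0.70·0.09 = 0.063
Unnormalised posteriors:
  P(Z=A)·f_A = 0.18 × 0.147968 = 0.0266342
  P(Z=B)·f_B = 0.13 × 0.146853 = 0.0190909
  P(Z=C)·f_C = 0.37 × 0.119808 = 0.044329
  P(Z=D)·f_D = 0.32 × 0.063 = 0.02016
Normaliser: 0.0266342 + 0.0190909 + 0.044329 + 0.02016 = 0.110214
So the posterior for Segment D is 0.02016 / 0.110214 ≈ 0.1829.

0.1829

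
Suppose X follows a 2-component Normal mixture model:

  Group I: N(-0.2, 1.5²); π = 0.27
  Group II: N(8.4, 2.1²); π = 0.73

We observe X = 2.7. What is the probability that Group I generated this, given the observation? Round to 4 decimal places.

0.7607

Apply Bayes' rule: the posterior for each component is proportional to its prior times its likelihood at x.
Component likelihoods at x = 2.7:
  p_I = (1/(1.5·√(2π)))·exp(−(2.7−-0.2)²/(2·1.5²)) = 0.265962·exp(-1.86889) = 0.0410365
  p_II = (1/(2.1·√(2π)))·exp(−(2.7−8.4)²/(2·2.1²)) = 0.189973·exp(-3.68367) = 0.0047741
Prior × likelihood for each component:
  w_I·p_I = 0.27 × 0.0410365 = 0.0110799
  w_II·p_II = 0.73 × 0.0047741 = 0.00348509
Sum: 0.0110799 + 0.00348509 = 0.014565
P(Group I | x) = 0.0110799 / 0.014565 ≈ 0.7607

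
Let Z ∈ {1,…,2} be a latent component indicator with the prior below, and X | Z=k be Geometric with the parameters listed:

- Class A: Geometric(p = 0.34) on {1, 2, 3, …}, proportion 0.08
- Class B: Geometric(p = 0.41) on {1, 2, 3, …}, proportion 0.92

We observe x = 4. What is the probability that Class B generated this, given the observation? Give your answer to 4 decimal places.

0.9083

P(component k | x) = π_k·f_k(x) / marginal(x), where marginal(x) = Σ_j π_j·f_j(x).
Component likelihoods at x = 4:
  L_A = 0.34·(1−0.34)^3 = 0.34·0.287496 = 0.0977486
  L_B = 0.41·(1−0.41)^3 = 0.41·0.205379 = 0.0842054
Weight by the priors:
  π_A·L_A = 0.08 × 0.0977486 = 0.00781989
  π_B·L_B = 0.92 × 0.0842054 = 0.077469
Denominator: 0.00781989 + 0.077469 = 0.0852889
Responsibility of Class B: 0.077469 / 0.0852889 ≈ 0.9083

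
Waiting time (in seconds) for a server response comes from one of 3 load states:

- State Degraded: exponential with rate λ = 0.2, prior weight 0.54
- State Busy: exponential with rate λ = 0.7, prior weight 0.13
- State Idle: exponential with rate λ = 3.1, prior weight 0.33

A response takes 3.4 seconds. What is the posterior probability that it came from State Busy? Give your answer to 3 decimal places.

0.133

Apply Bayes' rule: the posterior for each component is proportional to its prior times its likelihood at x.
Evaluate each component's likelihood at the observed value:
  L_Degraded = 0.101323
  L_Busy = 0.0647854
  L_Idle = 8.20159e-05
Multiply by the mixture weights:
  P(Z=Degraded)·L_Degraded = 0.54 × 0.101323 = 0.0547146
  P(Z=Busy)·L_Busy = 0.13 × 0.0647854 = 0.0084221
  P(Z=Idle)·L_Idle = 0.33 × 8.20159e-05 = 2.70652e-05
Sum: 0.0547146 + 0.0084221 + 2.70652e-05 = 0.0631638
P(State Busy | data) = 0.0084221 / 0.0631638 ≈ 0.133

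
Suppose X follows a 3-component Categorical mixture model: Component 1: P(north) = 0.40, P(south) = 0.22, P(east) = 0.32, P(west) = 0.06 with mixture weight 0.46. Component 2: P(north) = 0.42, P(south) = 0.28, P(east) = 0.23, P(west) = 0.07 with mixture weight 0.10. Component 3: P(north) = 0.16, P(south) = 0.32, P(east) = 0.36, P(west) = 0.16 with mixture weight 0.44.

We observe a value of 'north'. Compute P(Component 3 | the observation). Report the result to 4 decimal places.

0.2375

The responsibility of component k is P(Z=k) f_k(x) divided by Σ_j P(Z=j) f_j(x).
Evaluate each component's likelihood at the observed value:
  L_1 = 0.4
  L_2 = 0.42
  L_3 = 0.16
Unnormalised posteriors:
  P(Z=1)·L_1 = 0.46 × 0.4 = 0.184
  P(Z=2)·L_2 = 0.10 × 0.42 = 0.042
  P(Z=3)·L_3 = 0.44 × 0.16 = 0.0704
Evidence: 0.184 + 0.042 + 0.0704 = 0.2964
P(Component 3 | x) ≈ 0.2375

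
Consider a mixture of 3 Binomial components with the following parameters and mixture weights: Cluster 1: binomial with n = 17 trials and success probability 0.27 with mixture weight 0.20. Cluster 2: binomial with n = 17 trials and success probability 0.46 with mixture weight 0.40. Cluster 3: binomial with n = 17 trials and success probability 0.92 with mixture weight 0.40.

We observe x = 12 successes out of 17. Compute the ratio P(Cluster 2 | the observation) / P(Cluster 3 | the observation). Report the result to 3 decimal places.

3.421

Only the two components matter; the odds are (P(Z=i) f_i(x)) / (P(Z=j) f_j(x)).
Evaluate each component's likelihood at the observed value:
  f_1 = 0.000192544
  f_2 = 0.0255043
  f_3 = 0.00745511
Posterior odds = (P(Z=2)·f_2) / (P(Z=3)·f_3) = (0.40·0.0255043) / (0.40·0.00745511) = 0.0102017 / 0.00298204 ≈ 3.421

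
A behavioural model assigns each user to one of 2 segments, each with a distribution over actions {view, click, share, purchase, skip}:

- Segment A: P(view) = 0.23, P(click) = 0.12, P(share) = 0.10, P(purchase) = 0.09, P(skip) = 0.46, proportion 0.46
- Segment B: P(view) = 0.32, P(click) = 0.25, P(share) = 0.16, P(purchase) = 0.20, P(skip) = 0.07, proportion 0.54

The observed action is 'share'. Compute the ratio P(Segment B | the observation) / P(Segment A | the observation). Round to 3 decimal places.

Only the two components matter; the odds are (π_i f_i(x)) / (π_j f_j(x)).
Evaluate each component's likelihood at the observed value:
  p_A = 0.1
  p_B = 0.16
Odds = (0.54/0.46) × (0.16/0.1) = 1.17391 × 1.6 ≈ 1.878

1.878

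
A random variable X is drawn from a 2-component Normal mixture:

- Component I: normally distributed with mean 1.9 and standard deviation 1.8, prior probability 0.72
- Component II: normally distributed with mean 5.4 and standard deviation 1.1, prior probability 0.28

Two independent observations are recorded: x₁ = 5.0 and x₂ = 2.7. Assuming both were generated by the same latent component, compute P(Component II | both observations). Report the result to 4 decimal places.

Apply Bayes' rule: the posterior for each component is proportional to its prior times its likelihood at x.
Since both observations come from the same component, the likelihood for component k is f_k(x₁)·f_k(x₂).
  f_I = [(1/(1.8·√(2π)))·exp(−(5.0−1.9)²/(2·1.8²)) = 0.221635·exp(-1.48302) = 0.0503] × [0.200791] = 0.0100998
  f_II = [(1/(1.1·√(2π)))·exp(−(5.0−5.4)²/(2·1.1²)) = 0.362675·exp(-0.06612) = 0.339472] × [0.0178341] = 0.00605416
Unnormalised posteriors:
  w_I·f_I = 0.72 × 0.0100998 = 0.00727185
  w_II·f_II = 0.28 × 0.00605416 = 0.00169516
Evidence: 0.00727185 + 0.00169516 = 0.00896701
So the posterior for Component II is 0.00169516 / 0.00896701 ≈ 0.1890.

0.1890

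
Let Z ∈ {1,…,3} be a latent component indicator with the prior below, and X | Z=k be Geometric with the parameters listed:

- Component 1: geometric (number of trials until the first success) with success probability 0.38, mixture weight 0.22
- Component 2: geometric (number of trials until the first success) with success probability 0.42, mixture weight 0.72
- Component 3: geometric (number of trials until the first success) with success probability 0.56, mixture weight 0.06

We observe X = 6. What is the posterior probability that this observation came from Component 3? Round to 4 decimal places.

Posterior ∝ prior × likelihood, so P(k | x) ∝ w_k f_k(x); normalise over all components.
Geometric probabilities:
  L_1 = 0.38·(1−0.38)^5 = 0.38·0.0916133 = 0.034813
  L_2 = 0.42·(1−0.42)^5 = 0.42·0.0656357 = 0.027567
  L_3 = 0.56·(1−0.56)^5 = 0.56·0.0164916 = 0.00923531
Unnormalised posteriors:
  w_1·L_1 = 0.22 × 0.034813 = 0.00765887
  w_2·L_2 = 0.72 × 0.027567 = 0.0198482
  w_3·L_3 = 0.06 × 0.00923531 = 0.000554119
Denominator: 0.00765887 + 0.0198482 + 0.000554119 = 0.0280612
So the posterior for Component 3 is 0.000554119 / 0.0280612 ≈ 0.0197.

0.0197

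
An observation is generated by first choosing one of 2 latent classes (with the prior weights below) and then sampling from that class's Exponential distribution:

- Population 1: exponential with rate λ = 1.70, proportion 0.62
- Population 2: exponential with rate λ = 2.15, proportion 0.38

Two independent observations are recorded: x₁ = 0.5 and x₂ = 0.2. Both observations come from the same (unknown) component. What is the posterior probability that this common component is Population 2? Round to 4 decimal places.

Apply Bayes' rule: the posterior for each component is proportional to its prior times its likelihood at x.
Since both observations come from the same component, the likelihood for component k is f_k(x₁)·f_k(x₂).
  L_1 = [1.70·e^(−1.70·0.5) = 1.70·e^(−0.8500) = 0.726605] × [1.21001] = 0.879199
  L_2 = [2.15·e^(−2.15·0.5) = 2.15·e^(−1.0750) = 0.73379] × [1.39859] = 1.02627
Multiply by the mixture weights:
  w_1·L_1 = 0.62 × 0.879199 = 0.545104
  w_2·L_2 = 0.38 × 1.02627 = 0.389984
Denominator: 0.545104 + 0.389984 = 0.935088
Responsibility of Population 2: 0.389984 / 0.935088 ≈ 0.4171

0.4171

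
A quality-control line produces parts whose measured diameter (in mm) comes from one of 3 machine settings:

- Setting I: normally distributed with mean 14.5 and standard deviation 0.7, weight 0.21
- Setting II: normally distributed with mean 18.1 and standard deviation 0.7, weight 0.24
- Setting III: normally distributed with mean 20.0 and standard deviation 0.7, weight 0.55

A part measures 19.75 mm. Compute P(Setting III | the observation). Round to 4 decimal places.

0.9719

By Bayes' theorem, P(k | x) = π_k f_k(x) / Σ_j π_j f_j(x).
Component likelihoods at x = 19.75 mm:
  L_I = 3.4776e-13
  L_II = 0.0354254
  L_III = 0.534706
Prior × likelihood for each component:
  π_I·L_I = 0.21 × 3.4776e-13 = 7.30296e-14
  π_II·L_II = 0.24 × 0.0354254 = 0.00850211
  π_III·L_III = 0.55 × 0.534706 = 0.294088
Sum: 7.30296e-14 + 0.00850211 + 0.294088 = 0.30259
Responsibility of Setting III: 0.294088 / 0.30259 ≈ 0.9719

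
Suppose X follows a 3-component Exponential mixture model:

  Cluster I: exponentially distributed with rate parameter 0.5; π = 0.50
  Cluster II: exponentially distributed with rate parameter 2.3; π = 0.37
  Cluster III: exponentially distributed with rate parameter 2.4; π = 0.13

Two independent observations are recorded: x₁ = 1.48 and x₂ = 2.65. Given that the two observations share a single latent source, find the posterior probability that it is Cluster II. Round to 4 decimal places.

Posterior ∝ prior × likelihood, so P(k | x) ∝ w_k f_k(x); normalise over all components.
Since both observations come from the same component, the likelihood for component k is f_k(x₁)·f_k(x₂).
  p_I = [0.5·e^(−0.5·1.48) = 0.5·e^(−0.7400) = 0.238557] × [0.132901] = 0.0317046
  p_II = [2.3·e^(−2.3·1.48) = 2.3·e^(−3.4040) = 0.0764521] × [0.00518445] = 0.000396362
  p_III = [2.4·e^(−2.4·1.48) = 2.4·e^(−3.5520) = 0.0688014] × [0.00415048] = 0.000285559
Weight by the priors:
  w_I·p_I = 0.50 × 0.0317046 = 0.0158523
  w_II·p_II = 0.37 × 0.000396362 = 0.000146654
  w_III·p_III = 0.13 × 0.000285559 = 3.71226e-05
Marginal: 0.0158523 + 0.000146654 + 3.71226e-05 = 0.0160361
P(Cluster II | x₁,x₂) ≈ 0.0091

0.0091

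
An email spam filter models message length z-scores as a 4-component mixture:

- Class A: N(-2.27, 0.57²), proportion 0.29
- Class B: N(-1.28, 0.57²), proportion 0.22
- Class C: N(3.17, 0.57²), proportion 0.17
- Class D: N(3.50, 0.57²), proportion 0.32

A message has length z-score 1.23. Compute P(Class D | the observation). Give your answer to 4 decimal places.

0.1778

By Bayes' theorem, P(k | x) = π_k f_k(x) / Σ_j π_j f_j(x).
Evaluate each component's likelihood at the observed value:
  p_A = (1/(0.57·√(2π)))·exp(−(1.23−-2.27)²/(2·0.57²)) = 0.699899·exp(-18.85195) = 4.54711e-09
  p_B = (1/(0.57·√(2π)))·exp(−(1.23−-1.28)²/(2·0.57²)) = 0.699899·exp(-9.69544) = 4.30881e-05
  p_C = (1/(0.57·√(2π)))·exp(−(1.23−3.17)²/(2·0.57²)) = 0.699899·exp(-5.79194) = 0.00213614
  p_D = (1/(0.57·√(2π)))·exp(−(1.23−3.50)²/(2·0.57²)) = 0.699899·exp(-7.92998) = 0.000251819
Unnormalised posteriors:
  π_A·p_A = 0.29 × 4.54711e-09 = 1.31866e-09
  π_B·p_B = 0.22 × 4.30881e-05 = 9.47938e-06
  π_C·p_C = 0.17 × 0.00213614 = 0.000363144
  π_D·p_D = 0.32 × 0.000251819 = 8.05822e-05
Sum: 1.31866e-09 + 9.47938e-06 + 0.000363144 + 8.05822e-05 = 0.000453206
So the posterior for Class D is 8.05822e-05 / 0.000453206 ≈ 0.1778.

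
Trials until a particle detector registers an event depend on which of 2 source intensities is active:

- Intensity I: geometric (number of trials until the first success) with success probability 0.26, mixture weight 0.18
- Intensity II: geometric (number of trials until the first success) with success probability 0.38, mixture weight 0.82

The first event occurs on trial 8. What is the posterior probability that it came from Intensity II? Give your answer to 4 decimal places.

Apply Bayes' rule: the posterior for each component is proportional to its prior times its likelihood at x.
Component likelihoods at x = 8:
  L_I = 0.0315933
  L_II = 0.0133821
Multiply by the mixture weights:
  w_I·L_I = 0.18 × 0.0315933 = 0.0056868
  w_II·L_II = 0.82 × 0.0133821 = 0.0109734
Denominator: 0.0056868 + 0.0109734 = 0.0166602
P(Intensity II | data) = 0.0109734 / 0.0166602 ≈ 0.6587

0.6587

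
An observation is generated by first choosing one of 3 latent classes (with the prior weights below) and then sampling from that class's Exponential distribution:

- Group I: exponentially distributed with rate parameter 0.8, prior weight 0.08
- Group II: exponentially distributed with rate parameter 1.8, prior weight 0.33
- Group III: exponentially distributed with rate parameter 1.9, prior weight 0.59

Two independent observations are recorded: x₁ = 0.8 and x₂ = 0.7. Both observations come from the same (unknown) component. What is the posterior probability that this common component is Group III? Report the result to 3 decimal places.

P(component k | x) = π_k·f_k(x) / marginal(x), where marginal(x) = Σ_j π_j·f_j(x).
Since both observations come from the same component, the likelihood for component k is f_k(x₁)·f_k(x₂).
  f_I = [0.421834] × [0.456967] = 0.192764
  f_II = [0.42647] × [0.510577] = 0.217746
  f_III = [0.415553] × [0.502507] = 0.208818
Weight by the priors:
  π_I·f_I = 0.08 × 0.192764 = 0.0154211
  π_II·f_II = 0.33 × 0.217746 = 0.0718561
  π_III·f_III = 0.59 × 0.208818 = 0.123203
Normaliser: 0.0154211 + 0.0718561 + 0.123203 = 0.21048
Responsibility of Group III: 0.123203 / 0.21048 ≈ 0.585

0.585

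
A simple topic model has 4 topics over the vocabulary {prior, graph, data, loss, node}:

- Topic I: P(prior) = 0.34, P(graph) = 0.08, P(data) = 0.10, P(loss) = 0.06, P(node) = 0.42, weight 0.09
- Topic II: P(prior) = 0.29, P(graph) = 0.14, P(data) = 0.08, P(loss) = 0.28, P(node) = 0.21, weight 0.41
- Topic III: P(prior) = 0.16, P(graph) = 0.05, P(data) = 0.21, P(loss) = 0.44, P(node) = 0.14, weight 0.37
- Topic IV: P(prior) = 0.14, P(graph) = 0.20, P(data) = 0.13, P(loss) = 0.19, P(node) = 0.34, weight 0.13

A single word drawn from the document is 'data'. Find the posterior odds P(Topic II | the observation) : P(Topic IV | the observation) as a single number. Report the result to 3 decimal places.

Only the two components matter; the odds are (π_i f_i(x)) / (π_j f_j(x)).
Component likelihoods at x = 'data':
  L_I = 0.1
  L_II = 0.08
  L_III = 0.21
  L_IV = 0.13
Posterior odds = (π_II·L_II) / (π_IV·L_IV) = (0.41·0.08) / (0.13·0.13) = 0.0328 / 0.0169 ≈ 1.941

1.941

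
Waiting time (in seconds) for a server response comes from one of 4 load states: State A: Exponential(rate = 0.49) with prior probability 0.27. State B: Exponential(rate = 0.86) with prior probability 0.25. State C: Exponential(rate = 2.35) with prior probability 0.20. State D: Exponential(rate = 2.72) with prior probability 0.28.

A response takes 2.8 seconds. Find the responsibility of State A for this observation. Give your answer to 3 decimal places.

0.622

The responsibility of component k is π_k f_k(x) divided by Σ_j π_j f_j(x).
Exponential densities:
  L_A = 0.124264
  L_B = 0.0773958
  L_C = 0.00326145
  L_D = 0.00133962
Multiply by the mixture weights:
  π_A·L_A = 0.27 × 0.124264 = 0.0335512
  π_B·L_B = 0.25 × 0.0773958 = 0.0193489
  π_C·L_C = 0.20 × 0.00326145 = 0.000652289
  π_D·L_D = 0.28 × 0.00133962 = 0.000375094
Marginal: 0.0335512 + 0.0193489 + 0.000652289 + 0.000375094 = 0.0539275
Responsibility of State A: 0.0335512 / 0.0539275 ≈ 0.622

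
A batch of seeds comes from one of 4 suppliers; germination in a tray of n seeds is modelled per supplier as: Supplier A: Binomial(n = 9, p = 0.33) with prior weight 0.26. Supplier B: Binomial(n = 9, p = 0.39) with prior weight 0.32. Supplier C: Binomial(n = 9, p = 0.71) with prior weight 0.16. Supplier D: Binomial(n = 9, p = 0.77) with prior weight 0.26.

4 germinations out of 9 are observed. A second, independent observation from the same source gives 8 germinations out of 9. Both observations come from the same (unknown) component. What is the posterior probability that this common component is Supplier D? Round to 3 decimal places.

P(component k | x) = π_k·f_k(x) / marginal(x), where marginal(x) = Σ_j π_j·f_j(x).
Since both observations come from the same component, the likelihood for component k is f_k(x₁)·f_k(x₂).
  f_A = [C(9,4)·0.33^4·0.67^5 = 126·0.0118592·0.135013 = 0.201744] × [0.000848064] = 0.000171092
  f_B = [C(9,4)·0.39^4·0.61^5 = 126·0.0231344·0.0844596 = 0.246194] × [0.00293825] = 0.000723381
  f_C = [C(9,4)·0.71^4·0.29^5 = 126·0.254117·0.00205111 = 0.0656741] × [0.168542] = 0.0110688
  f_D = [C(9,4)·0.77^4·0.23^5 = 126·0.35153·0.000643634 = 0.0285084] × [0.255797] = 0.00729237
Multiply by the mixture weights:
  π_A·f_A = 0.26 × 0.000171092 = 4.44839e-05
  π_B·f_B = 0.32 × 0.000723381 = 0.000231482
  π_C·f_C = 0.16 × 0.0110688 = 0.00177101
  π_D·f_D = 0.26 × 0.00729237 = 0.00189602
Evidence: 4.44839e-05 + 0.000231482 + 0.00177101 + 0.00189602 = 0.00394299
P(Supplier D | x) ≈ 0.481

0.481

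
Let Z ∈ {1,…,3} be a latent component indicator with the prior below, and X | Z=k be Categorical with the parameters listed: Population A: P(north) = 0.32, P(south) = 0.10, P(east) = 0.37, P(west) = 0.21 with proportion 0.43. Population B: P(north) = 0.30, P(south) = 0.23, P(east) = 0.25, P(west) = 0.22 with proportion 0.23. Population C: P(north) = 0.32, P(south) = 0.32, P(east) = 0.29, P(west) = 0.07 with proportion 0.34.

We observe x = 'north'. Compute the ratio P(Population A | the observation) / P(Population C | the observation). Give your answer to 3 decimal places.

Since P(k|x) ∝ π_k f_k(x), the posterior odds are π_i f_i(x) / (π_j f_j(x)).
Categorical probabilities:
  f_A = 0.32
  f_B = 0.3
  f_C = 0.32
Odds = (0.43/0.34) × (0.32/0.32) = 1.26471 × 1 ≈ 1.265

1.265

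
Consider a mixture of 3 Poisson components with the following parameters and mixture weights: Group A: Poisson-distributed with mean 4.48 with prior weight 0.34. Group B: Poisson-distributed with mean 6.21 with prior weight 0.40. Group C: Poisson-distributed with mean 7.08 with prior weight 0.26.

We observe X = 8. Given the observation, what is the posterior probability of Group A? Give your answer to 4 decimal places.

The responsibility of component k is P(Z=k) f_k(x) divided by Σ_j P(Z=j) f_j(x).
Evaluate each component's likelihood at the observed value:
  p_A = 0.0456104
  p_B = 0.110216
  p_C = 0.131808
Multiply by the mixture weights:
  P(Z=A)·p_A = 0.34 × 0.0456104 = 0.0155076
  P(Z=B)·p_B = 0.40 × 0.110216 = 0.0440863
  P(Z=C)·p_C = 0.26 × 0.131808 = 0.03427
Denominator: 0.0155076 + 0.0440863 + 0.03427 = 0.0938638
So the posterior for Group A is 0.0155076 / 0.0938638 ≈ 0.1652.

0.1652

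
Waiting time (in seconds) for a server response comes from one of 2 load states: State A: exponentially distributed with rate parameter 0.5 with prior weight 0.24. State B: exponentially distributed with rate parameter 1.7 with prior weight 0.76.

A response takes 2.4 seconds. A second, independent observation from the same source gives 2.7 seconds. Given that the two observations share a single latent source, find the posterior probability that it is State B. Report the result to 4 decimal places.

The responsibility of component k is P(Z=k) f_k(x) divided by Σ_j P(Z=j) f_j(x).
Since both observations come from the same component, the likelihood for component k is f_k(x₁)·f_k(x₂).
  f_A = [0.5·e^(−0.5·2.4) = 0.5·e^(−1.2000) = 0.150597] × [0.12962] = 0.0195204
  f_B = [1.7·e^(−1.7·2.4) = 1.7·e^(−4.0800) = 0.0287427] × [0.0172599] = 0.000496095
Unnormalised posteriors:
  P(Z=A)·f_A = 0.24 × 0.0195204 = 0.0046849
  P(Z=B)·f_B = 0.76 × 0.000496095 = 0.000377032
Sum: 0.0046849 + 0.000377032 = 0.00506193
Responsibility of State B: 0.000377032 / 0.00506193 ≈ 0.0745

0.0745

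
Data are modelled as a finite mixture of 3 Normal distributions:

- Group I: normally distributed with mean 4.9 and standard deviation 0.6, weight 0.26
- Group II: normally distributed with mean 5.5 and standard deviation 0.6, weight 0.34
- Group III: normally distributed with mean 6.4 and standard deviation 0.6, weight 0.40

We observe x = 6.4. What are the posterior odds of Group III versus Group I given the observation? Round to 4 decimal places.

35.0152

The posterior odds equal the prior odds times the likelihood ratio: (π_i/π_j)·(f_i(x)/f_j(x)).
Evaluate each component's likelihood at the observed value:
  p_I = 0.0292138
  p_II = 0.215863
  p_III = 0.664904
Odds = (0.40/0.26) × (0.664904/0.0292138) = 1.53846 × 22.7599 ≈ 35.0152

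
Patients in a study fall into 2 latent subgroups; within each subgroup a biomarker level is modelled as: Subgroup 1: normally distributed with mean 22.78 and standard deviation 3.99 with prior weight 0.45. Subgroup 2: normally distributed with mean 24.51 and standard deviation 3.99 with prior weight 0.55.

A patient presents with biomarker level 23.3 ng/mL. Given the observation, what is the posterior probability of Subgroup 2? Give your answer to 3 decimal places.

Apply Bayes' rule: the posterior for each component is proportional to its prior times its likelihood at x.
Normal densities:
  f_1 = (1/(3.99·√(2π)))·exp(−(23.3−22.78)²/(2·3.99²)) = 0.099986·exp(-0.00849) = 0.09914
  f_2 = (1/(3.99·√(2π)))·exp(−(23.3−24.51)²/(2·3.99²)) = 0.099986·exp(-0.04598) = 0.095492
Prior × likelihood for each component:
  P(Z=1)·f_1 = 0.45 × 0.09914 = 0.044613
  P(Z=2)·f_2 = 0.55 × 0.095492 = 0.0525206
Normaliser: 0.044613 + 0.0525206 = 0.0971336
So the posterior for Subgroup 2 is 0.0525206 / 0.0971336 ≈ 0.541.

0.541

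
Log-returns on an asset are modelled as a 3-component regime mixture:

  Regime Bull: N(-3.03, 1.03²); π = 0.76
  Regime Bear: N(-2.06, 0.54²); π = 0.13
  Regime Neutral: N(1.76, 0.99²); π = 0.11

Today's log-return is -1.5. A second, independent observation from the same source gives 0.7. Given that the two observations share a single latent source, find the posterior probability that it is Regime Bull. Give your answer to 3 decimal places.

The responsibility of component k is P(Z=k) f_k(x) divided by Σ_j P(Z=j) f_j(x).
Since both observations come from the same component, the likelihood for component k is f_k(x₁)·f_k(x₂).
  L_Bull = [(1/(1.03·√(2π)))·exp(−(-1.5−-3.03)²/(2·1.03²)) = 0.387323·exp(-1.10326) = 0.128509] × [0.000549985] = 7.06779e-05
  L_Bear = [(1/(0.54·√(2π)))·exp(−(-1.5−-2.06)²/(2·0.54²)) = 0.738782·exp(-0.53772) = 0.431505] × [1.56993e-06] = 6.77432e-07
  L_Neutral = [(1/(0.99·√(2π)))·exp(−(-1.5−1.76)²/(2·0.99²)) = 0.402972·exp(-5.42169) = 0.001781] × [0.227161] = 0.000404574
Multiply by the mixture weights:
  P(Z=Bull)·L_Bull = 0.76 × 7.06779e-05 = 5.37152e-05
  P(Z=Bear)·L_Bear = 0.13 × 6.77432e-07 = 8.80662e-08
  P(Z=Neutral)·L_Neutral = 0.11 × 0.000404574 = 4.45032e-05
Sum: 5.37152e-05 + 8.80662e-08 + 4.45032e-05 = 9.83065e-05
P(Regime Bull | x) = 5.37152e-05 / 9.83065e-05 ≈ 0.546

0.546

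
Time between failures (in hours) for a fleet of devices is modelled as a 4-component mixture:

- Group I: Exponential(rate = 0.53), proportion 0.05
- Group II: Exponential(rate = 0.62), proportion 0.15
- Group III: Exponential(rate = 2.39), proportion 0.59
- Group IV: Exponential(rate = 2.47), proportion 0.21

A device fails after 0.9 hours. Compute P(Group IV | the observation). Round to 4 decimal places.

Apply Bayes' rule: the posterior for each component is proportional to its prior times its likelihood at x.
Component likelihoods at x = 0.9 hours:
  L_I = 0.53·e^(−0.53·0.9) = 0.53·e^(−0.4770) = 0.328941
  L_II = 0.62·e^(−0.62·0.9) = 0.62·e^(−0.5580) = 0.354859
  L_III = 2.39·e^(−2.39·0.9) = 2.39·e^(−2.1510) = 0.278119
  L_IV = 2.47·e^(−2.47·0.9) = 2.47·e^(−2.2230) = 0.267461
Multiply by the mixture weights:
  π_I·L_I = 0.05 × 0.328941 = 0.016447
  π_II·L_II = 0.15 × 0.354859 = 0.0532288
  π_III·L_III = 0.59 × 0.278119 = 0.16409
  π_IV·L_IV = 0.21 × 0.267461 = 0.0561668
Sum: 0.016447 + 0.0532288 + 0.16409 + 0.0561668 = 0.289933
P(Group IV | 0.9 hours) = 0.0561668 / 0.289933 ≈ 0.1937

0.1937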